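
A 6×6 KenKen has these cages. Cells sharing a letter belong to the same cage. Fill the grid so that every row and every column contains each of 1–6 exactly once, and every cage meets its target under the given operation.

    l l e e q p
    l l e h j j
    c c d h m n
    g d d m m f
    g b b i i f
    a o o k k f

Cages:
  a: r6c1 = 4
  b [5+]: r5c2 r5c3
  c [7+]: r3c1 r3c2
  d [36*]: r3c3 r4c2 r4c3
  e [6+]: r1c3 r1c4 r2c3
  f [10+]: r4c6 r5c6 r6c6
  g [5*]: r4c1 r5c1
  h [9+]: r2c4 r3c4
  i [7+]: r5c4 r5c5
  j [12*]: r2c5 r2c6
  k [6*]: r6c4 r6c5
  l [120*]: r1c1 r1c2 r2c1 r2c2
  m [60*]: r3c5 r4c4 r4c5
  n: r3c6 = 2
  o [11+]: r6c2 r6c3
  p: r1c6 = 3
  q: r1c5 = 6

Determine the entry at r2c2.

Cage q is a single given cell, so r1c5 = 6.
P is a freebie, so r1c6 = 3.
N is a freebie, so r3c6 = 2.
Cage a is given, which forces r6c1 = 4.
Row 5 needs a 6, and only r5c4 is open for it.
The two cells of cage i must have sum 7, which forces r5c5 = 1.
Cage g's pair has product 5; hence r4c1 = 1.
Row 5 already has 1; hence r5c1 = 5.
Row 5 already has 5, so r5c6 = 4.
Column 1 already has 5, which forces r1c1 = 2.
Row 1 already has 2, so r1c4 = 1.
Cage j's pair has product 12, leaving r2c5 = 2.
Column 6 already has 4, leaving r2c6 = 6.
Column 6 already has 4, leaving r4c6 = 5.
Column 5 already has 2, which forces r6c5 = 3.
Cage f needs sum 10; hence r6c6 = 1.
1 is placed in row 1, so r1c3 = 4.
6 is placed in row 2, so r2c1 = 3.
Cage e needs sum 6, which forces r2c3 = 1.
3 is placed in column 1; hence r3c1 = 6.
6 is placed in row 3, so r3c3 = 3.
Cage m has product 60, which forces r3c5 = 5.
The 3 cells of cage m must have product 60; hence r4c4 = 3.
Column 5 already has 3, leaving r4c5 = 4.
Column 3 now contains 3, leaving r5c3 = 2.
Row 6 now contains 3, leaving r6c4 = 2.
Row 1 now contains 4, leaving r1c2 = 5.
The 4 cells of cage l must have product 120; hence r2c2 = 4.
Cage h's pair has sum 9, which forces r2c4 = 5.
The two cells of cage c must have sum 7, which forces r3c2 = 1.
5 is placed in row 3, which forces r3c4 = 4.
The 3 cells of cage d must have product 36, leaving r4c2 = 2.
2 is placed in column 3, which forces r4c3 = 6.
Row 5 already has 2, leaving r5c2 = 3.
Column 2 already has 5, so r6c2 = 6.
6 is placed in column 3, so r6c3 = 5.
Completed grid: 2 5 4 1 6 3 / 3 4 1 5 2 6 / 6 1 3 4 5 2 / 1 2 6 3 4 5 / 5 3 2 6 1 4 / 4 6 5 2 3 1.

4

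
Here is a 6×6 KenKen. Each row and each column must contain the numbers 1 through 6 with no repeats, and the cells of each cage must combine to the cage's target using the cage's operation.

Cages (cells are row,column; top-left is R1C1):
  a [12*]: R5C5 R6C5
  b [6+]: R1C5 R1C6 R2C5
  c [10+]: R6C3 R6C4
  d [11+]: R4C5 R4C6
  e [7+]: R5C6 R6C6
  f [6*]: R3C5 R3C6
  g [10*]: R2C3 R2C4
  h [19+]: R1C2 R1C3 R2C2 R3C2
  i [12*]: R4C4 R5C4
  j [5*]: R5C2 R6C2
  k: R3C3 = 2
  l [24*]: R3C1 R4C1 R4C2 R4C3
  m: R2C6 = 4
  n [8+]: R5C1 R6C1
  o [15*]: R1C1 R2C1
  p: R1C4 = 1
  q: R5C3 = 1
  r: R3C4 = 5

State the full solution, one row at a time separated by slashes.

5 4 6 1 2 3 / 3 6 5 2 1 4 / 4 3 2 5 6 1 / 1 2 3 4 5 6 / 6 5 1 3 4 2 / 2 1 4 6 3 5

P is a freebie, leaving R1C4 = 1.
Cage m is given; hence R2C6 = 4.
Cage k is given, which forces R3C3 = 2.
R is a freebie, which forces R3C4 = 5.
Cage q is a single given cell, which forces R5C3 = 1.
Column 3 already has 2, leaving R2C3 = 5.
Column 4 now contains 5, so R2C4 = 2.
Cage b needs sum 6; hence R2C5 = 1.
Column 5 already has 1, which forces R3C5 = 6.
Row 3 now contains 6; hence R3C6 = 1.
6 is placed in column 5, which forces R4C5 = 5.
5 is placed in row 4, leaving R4C6 = 6.
1 is placed in row 5, leaving R5C2 = 5.
Row 5 now contains 5, leaving R5C6 = 2.
The two cells of cage j must have product 5, which forces R6C2 = 1.
2 is placed in column 6, leaving R6C6 = 5.
Cage o's pair has product 15; hence R1C1 = 5.
Cage h needs sum 19, so R1C3 = 6.
Cage b needs sum 6; hence R1C5 = 2.
2 is placed in column 6, leaving R1C6 = 3.
Row 2 already has 5, so R2C1 = 3.
Cage h needs sum 19; hence R2C2 = 6.
Column 1 now contains 3, so R3C1 = 4.
Row 3 now contains 4, which forces R3C2 = 3.
Cage l needs product 24, leaving R4C1 = 1.
The 4 cells of cage l must have product 24, which forces R4C2 = 2.
Cage n's pair has sum 8, so R5C1 = 6.
Cage n's pair has sum 8, so R6C1 = 2.
Column 3 already has 6; hence R6C3 = 4.
Row 6 now contains 4, so R6C4 = 6.
Row 6 now contains 4; hence R6C5 = 3.
Row 1 now contains 3, which forces R1C2 = 4.
Column 3 already has 4, leaving R4C3 = 3.
3 is placed in row 4, so R4C4 = 4.
Column 4 already has 4, so R5C4 = 3.
3 is placed in column 5, so R5C5 = 4.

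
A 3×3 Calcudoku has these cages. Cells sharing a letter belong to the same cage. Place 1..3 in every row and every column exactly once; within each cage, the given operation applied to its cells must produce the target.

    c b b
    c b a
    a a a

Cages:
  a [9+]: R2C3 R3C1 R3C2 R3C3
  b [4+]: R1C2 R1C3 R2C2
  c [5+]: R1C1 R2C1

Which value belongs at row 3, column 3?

2

Cage b has sum 4, leaving R1C2 = 2.
Cage b has sum 4; hence R1C3 = 1.
Cage b has sum 4; hence R2C2 = 1.
Cage a needs sum 9, leaving R2C3 = 3.
Column 2 now contains 1, so R3C2 = 3.
Column 3 now contains 1, leaving R3C3 = 2.
2 is placed in row 1; hence R1C1 = 3.
Row 2 now contains 3, leaving R2C1 = 2.
Row 3 now contains 2, so R3C1 = 1.
Completed grid: 3 2 1 / 2 1 3 / 1 3 2.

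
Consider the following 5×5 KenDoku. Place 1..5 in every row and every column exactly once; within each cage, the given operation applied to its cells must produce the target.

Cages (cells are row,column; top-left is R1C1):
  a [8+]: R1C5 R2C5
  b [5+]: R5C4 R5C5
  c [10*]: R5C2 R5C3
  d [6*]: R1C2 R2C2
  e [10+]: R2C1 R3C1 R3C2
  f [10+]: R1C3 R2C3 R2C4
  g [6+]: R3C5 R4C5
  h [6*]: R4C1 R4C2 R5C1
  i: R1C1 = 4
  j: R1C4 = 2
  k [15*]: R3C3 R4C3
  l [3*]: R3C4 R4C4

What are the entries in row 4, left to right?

I is a freebie; hence R1C1 = 4.
Cage j is a single given cell, leaving R1C4 = 2.
2 is placed in row 1, so R1C2 = 3.
Row 1 now contains 3; hence R1C5 = 5.
Cage d needs two cells with product 6, so R2C2 = 2.
Column 5 already has 5, which forces R2C5 = 3.
Column 2 now contains 2, which forces R4C2 = 1.
Row 4 already has 1; hence R4C4 = 3.
Column 2 now contains 2, so R5C2 = 5.
5 is placed in row 5, leaving R5C3 = 2.
Row 1 now contains 5; hence R1C3 = 1.
5 is placed in column 2; hence R3C2 = 4.
The two cells of cage k must have product 15; hence R3C3 = 3.
Column 4 now contains 3; hence R3C4 = 1.
4 is placed in row 3, leaving R3C5 = 2.
Row 4 already has 3, which forces R4C1 = 2.
Row 4 already has 3; hence R4C3 = 5.
Column 5 already has 2; hence R4C5 = 4.
Cage h needs product 6; hence R5C1 = 3.
Column 4 already has 1, so R5C4 = 4.
4 is placed in column 5, leaving R5C5 = 1.
Cage e has sum 10, so R2C1 = 1.
5 is placed in column 3, so R2C3 = 4.
Column 4 now contains 4, leaving R2C4 = 5.
Row 3 now contains 1, leaving R3C1 = 5.
The full grid is 4 3 1 2 5 / 1 2 4 5 3 / 5 4 3 1 2 / 2 1 5 3 4 / 3 5 2 4 1.

2 1 5 3 4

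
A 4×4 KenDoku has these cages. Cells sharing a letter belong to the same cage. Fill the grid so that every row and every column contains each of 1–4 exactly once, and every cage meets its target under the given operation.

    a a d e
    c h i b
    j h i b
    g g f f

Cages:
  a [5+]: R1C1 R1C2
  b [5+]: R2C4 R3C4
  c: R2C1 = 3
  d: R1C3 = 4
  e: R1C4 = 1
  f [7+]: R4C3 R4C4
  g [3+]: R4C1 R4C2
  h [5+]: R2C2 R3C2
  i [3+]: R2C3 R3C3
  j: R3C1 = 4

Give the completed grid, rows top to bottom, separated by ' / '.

Cage d is a single given cell, which forces R1C3 = 4.
Cage e is given, so R1C4 = 1.
Cage c is a single given cell, so R2C1 = 3.
Cage j is given, which forces R3C1 = 4.
4 is placed in column 3, so R4C3 = 3.
Row 4 already has 3, which forces R4C4 = 4.
Column 1 now contains 3, leaving R1C1 = 2.
The two cells of cage a must have sum 5, leaving R1C2 = 3.
Column 4 now contains 4, so R2C4 = 2.
Column 2 already has 3, leaving R3C2 = 1.
Row 3 now contains 1, so R3C3 = 2.
Cage b needs two cells with sum 5; hence R3C4 = 3.
2 is placed in column 1, which forces R4C1 = 1.
1 is placed in column 2, so R4C2 = 2.
2 is placed in row 2, so R2C2 = 4.
2 is placed in row 2, so R2C3 = 1.

2 3 4 1 / 3 4 1 2 / 4 1 2 3 / 1 2 3 4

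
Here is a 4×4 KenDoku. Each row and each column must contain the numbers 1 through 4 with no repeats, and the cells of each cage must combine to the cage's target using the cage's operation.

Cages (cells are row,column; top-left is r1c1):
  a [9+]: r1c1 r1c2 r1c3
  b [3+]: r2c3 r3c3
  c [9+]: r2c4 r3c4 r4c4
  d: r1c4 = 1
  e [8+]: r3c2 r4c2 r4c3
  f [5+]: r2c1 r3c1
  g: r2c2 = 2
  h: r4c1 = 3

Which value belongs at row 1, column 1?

Cage d is a single given cell, leaving r1c4 = 1.
G is a freebie; hence r2c2 = 2.
Row 2 already has 2, so r2c3 = 1.
1 is placed in column 3, which forces r3c3 = 2.
H is a freebie, which forces r4c1 = 3.
Row 4 already has 3, which forces r4c3 = 4.
4 is placed in row 4, so r4c4 = 2.
Cage a needs sum 9, leaving r1c1 = 2.
Cage a has sum 9, leaving r1c2 = 4.
Column 3 now contains 4, which forces r1c3 = 3.
Column 1 already has 3; hence r2c1 = 4.
Row 2 now contains 4, leaving r2c4 = 3.
Cage f needs two cells with sum 5, leaving r3c1 = 1.
Cage e needs sum 8, which forces r3c2 = 3.
3 is placed in column 4; hence r3c4 = 4.
4 is placed in row 4, so r4c2 = 1.
The full grid is 2 4 3 1 / 4 2 1 3 / 1 3 2 4 / 3 1 4 2.

2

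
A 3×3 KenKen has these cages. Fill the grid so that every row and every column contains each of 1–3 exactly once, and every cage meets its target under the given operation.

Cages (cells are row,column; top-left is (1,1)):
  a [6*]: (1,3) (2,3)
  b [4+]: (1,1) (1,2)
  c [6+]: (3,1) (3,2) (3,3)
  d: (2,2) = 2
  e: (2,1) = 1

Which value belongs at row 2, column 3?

Cage e is given, so (2,1) = 1.
Cage d is given; hence (2,2) = 2.
Row 2 now contains 2, leaving (2,3) = 3.
1 is placed in column 1, which forces (1,1) = 3.
The two cells of cage b must have sum 4, leaving (1,2) = 1.
Column 3 already has 3, so (1,3) = 2.
3 is placed in column 1; hence (3,1) = 2.
Column 2 already has 1, leaving (3,2) = 3.
2 is placed in column 3, so (3,3) = 1.
Completed grid: 3 1 2 / 1 2 3 / 2 3 1.

3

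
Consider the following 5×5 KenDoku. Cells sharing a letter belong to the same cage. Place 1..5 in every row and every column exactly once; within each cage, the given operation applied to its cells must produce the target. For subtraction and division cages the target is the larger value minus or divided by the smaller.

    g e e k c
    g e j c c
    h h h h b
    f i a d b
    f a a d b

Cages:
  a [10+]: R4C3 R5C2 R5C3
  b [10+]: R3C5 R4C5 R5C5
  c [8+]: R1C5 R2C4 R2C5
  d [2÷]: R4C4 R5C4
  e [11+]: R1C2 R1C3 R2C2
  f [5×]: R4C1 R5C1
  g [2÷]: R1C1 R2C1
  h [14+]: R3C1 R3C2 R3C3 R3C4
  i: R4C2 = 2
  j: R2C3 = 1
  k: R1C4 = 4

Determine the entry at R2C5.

Cage k is a single given cell; hence R1C4 = 4.
Cage j is a single given cell; hence R2C3 = 1.
Cage i is a single given cell, so R4C2 = 2.
Row 4 now contains 2, so R4C4 = 1.
Column 4 now contains 1; hence R5C4 = 2.
1 is placed in row 4, which forces R4C1 = 5.
Cage f needs two cells with product 5, so R5C1 = 1.
Row 5 now contains 1, leaving R5C2 = 3.
Column 1 already has 1, so R1C1 = 2.
Row 1 already has 2, so R1C3 = 5.
The two cells of cage g must have quotient 2, which forces R2C1 = 4.
Row 2 now contains 4, leaving R2C2 = 5.
5 is placed in row 2, so R2C4 = 3.
Row 2 now contains 4, leaving R2C5 = 2.
4 is placed in column 1, so R3C1 = 3.
Column 2 already has 5; hence R3C2 = 4.
Row 3 already has 4, leaving R3C3 = 2.
Column 4 now contains 3, which forces R3C4 = 5.
Column 5 now contains 2; hence R3C5 = 1.
The 3 cells of cage a must have sum 10, which forces R4C3 = 3.
Row 4 now contains 3, leaving R4C5 = 4.
Cage a needs sum 10, leaving R5C3 = 4.
Cage b has sum 10; hence R5C5 = 5.
Row 1 already has 5; hence R1C2 = 1.
1 is placed in column 5, so R1C5 = 3.
Filled in: 2 1 5 4 3 / 4 5 1 3 2 / 3 4 2 5 1 / 5 2 3 1 4 / 1 3 4 2 5.

2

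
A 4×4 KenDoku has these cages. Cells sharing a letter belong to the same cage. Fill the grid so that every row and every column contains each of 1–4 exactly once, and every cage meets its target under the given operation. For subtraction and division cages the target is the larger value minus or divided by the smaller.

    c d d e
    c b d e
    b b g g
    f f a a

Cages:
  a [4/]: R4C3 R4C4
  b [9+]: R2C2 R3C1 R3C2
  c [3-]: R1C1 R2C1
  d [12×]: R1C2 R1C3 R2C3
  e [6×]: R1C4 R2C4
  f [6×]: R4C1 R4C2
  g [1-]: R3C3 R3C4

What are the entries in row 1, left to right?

The only place for 1 in row 3 is R3C4.
The two cells of cage g must have difference 1, leaving R3C3 = 2.
The two cells of cage a must have quotient 4, so R4C3 = 1.
1 is placed in column 4; hence R4C4 = 4.
The 3 cells of cage d must have product 12, leaving R1C2 = 1.
Cage b needs sum 9, which forces R2C2 = 2.
2 is placed in row 2, leaving R2C4 = 3.
Row 3 already has 2, leaving R3C1 = 3.
The 3 cells of cage b must have sum 9, which forces R3C2 = 4.
Column 1 already has 3; hence R4C1 = 2.
Column 2 now contains 2; hence R4C2 = 3.
Row 1 now contains 1; hence R1C1 = 4.
The 3 cells of cage d must have product 12, so R1C3 = 3.
Column 4 now contains 3, which forces R1C4 = 2.
The two cells of cage c must have difference 3, leaving R2C1 = 1.
Row 2 already has 3, which forces R2C3 = 4.
The full grid is 4 1 3 2 / 1 2 4 3 / 3 4 2 1 / 2 3 1 4.

4 1 3 2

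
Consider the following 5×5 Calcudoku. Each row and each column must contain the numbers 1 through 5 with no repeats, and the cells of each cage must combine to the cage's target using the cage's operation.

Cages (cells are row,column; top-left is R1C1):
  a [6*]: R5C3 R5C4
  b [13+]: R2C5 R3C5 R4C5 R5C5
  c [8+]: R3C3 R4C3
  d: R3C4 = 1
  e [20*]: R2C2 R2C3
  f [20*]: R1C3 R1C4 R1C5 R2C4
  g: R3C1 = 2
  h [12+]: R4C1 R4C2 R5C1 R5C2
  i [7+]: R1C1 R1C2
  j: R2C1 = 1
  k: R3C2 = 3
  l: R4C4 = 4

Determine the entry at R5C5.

J is a freebie, which forces R2C1 = 1.
1 is placed in row 2, so R2C4 = 2.
Cage g is given; hence R3C1 = 2.
Cage k is a single given cell; hence R3C2 = 3.
Row 3 now contains 3, which forces R3C3 = 5.
Cage d is given, leaving R3C4 = 1.
Row 3 already has 1; hence R3C5 = 4.
5 is placed in column 3; hence R4C3 = 3.
Cage l is given; hence R4C4 = 4.
3 is placed in column 3, which forces R5C3 = 2.
Column 4 now contains 2, leaving R5C4 = 3.
Cage f has product 20, which forces R1C3 = 1.
4 is placed in column 4, leaving R1C4 = 5.
Cage f has product 20, so R1C5 = 2.
Cage e's pair has product 20, which forces R2C2 = 5.
5 is placed in column 3, so R2C3 = 4.
The 4 cells of cage b must have sum 13, leaving R2C5 = 3.
Row 4 now contains 4, so R4C1 = 5.
Cage h needs sum 12, so R4C2 = 2.
Row 4 now contains 5, which forces R4C5 = 1.
The 4 cells of cage h must have sum 12, which forces R5C1 = 4.
Cage h has sum 12, leaving R5C2 = 1.
1 is placed in column 5, which forces R5C5 = 5.
Row 1 now contains 5, which forces R1C1 = 3.
Row 1 now contains 2; hence R1C2 = 4.
Filled in: 3 4 1 5 2 / 1 5 4 2 3 / 2 3 5 1 4 / 5 2 3 4 1 / 4 1 2 3 5.

5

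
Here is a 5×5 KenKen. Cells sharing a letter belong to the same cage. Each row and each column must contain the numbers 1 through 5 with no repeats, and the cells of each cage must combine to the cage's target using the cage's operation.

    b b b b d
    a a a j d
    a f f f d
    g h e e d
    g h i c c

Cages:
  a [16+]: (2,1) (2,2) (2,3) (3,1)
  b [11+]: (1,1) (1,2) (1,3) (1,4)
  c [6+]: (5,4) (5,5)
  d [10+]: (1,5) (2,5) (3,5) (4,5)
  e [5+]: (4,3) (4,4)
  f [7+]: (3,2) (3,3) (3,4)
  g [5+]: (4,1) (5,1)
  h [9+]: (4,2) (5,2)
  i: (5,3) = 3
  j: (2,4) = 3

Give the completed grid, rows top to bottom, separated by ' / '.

J is a freebie; hence (2,4) = 3.
Cage i is given, which forces (5,3) = 3.
Cage a has sum 16, which forces (3,1) = 5.
In row 1, 4 can only go at (1,5), so (1,5) = 4.
Row 2 needs a 1, and only (2,5) is open for it.
Row 3 needs a 3, and only (3,5) is open for it.
Column 5 now contains 3, so (4,5) = 2.
Column 5 now contains 2; hence (5,5) = 5.
Cage h's pair has sum 9; hence (4,2) = 5.
5 is placed in row 5, which forces (5,2) = 4.
The two cells of cage c must have sum 6, so (5,4) = 1.
The 4 cells of cage a must have sum 16, leaving (2,1) = 4.
4 is placed in column 2, so (2,2) = 2.
Cage a needs sum 16, so (2,3) = 5.
Column 2 now contains 2, so (3,2) = 1.
The two cells of cage g must have sum 5, so (4,1) = 3.
The two cells of cage e must have sum 5, leaving (4,3) = 1.
Column 4 already has 1, so (4,4) = 4.
1 is placed in row 5, which forces (5,1) = 2.
Column 1 now contains 2, so (1,1) = 1.
Column 2 now contains 1, so (1,2) = 3.
Column 3 already has 1, so (1,3) = 2.
The 4 cells of cage b must have sum 11, which forces (1,4) = 5.
Cage f has sum 7, which forces (3,3) = 4.
Column 4 already has 4; hence (3,4) = 2.

1 3 2 5 4 / 4 2 5 3 1 / 5 1 4 2 3 / 3 5 1 4 2 / 2 4 3 1 5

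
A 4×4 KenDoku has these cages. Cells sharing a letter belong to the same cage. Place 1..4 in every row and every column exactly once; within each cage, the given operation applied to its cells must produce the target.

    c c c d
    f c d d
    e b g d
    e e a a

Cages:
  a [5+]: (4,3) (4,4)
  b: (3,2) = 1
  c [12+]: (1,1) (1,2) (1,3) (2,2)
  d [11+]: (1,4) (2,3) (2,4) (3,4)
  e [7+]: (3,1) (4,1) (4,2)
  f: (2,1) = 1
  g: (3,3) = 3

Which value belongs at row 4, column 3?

F is a freebie, which forces (2,1) = 1.
Cage b is given; hence (3,2) = 1.
Cage g is a single given cell, which forces (3,3) = 3.
Cage e needs sum 7, which forces (3,1) = 2.
Row 3 already has 2, which forces (3,4) = 4.
Cage e needs sum 7, so (4,1) = 3.
The 3 cells of cage e must have sum 7, so (4,2) = 2.
Row 4 already has 3, which forces (4,4) = 1.
3 is placed in column 1, so (1,1) = 4.
The 4 cells of cage c must have sum 12, so (1,2) = 3.
Cage c has sum 12, leaving (1,3) = 1.
Cage d needs sum 11, leaving (1,4) = 2.
Cage c needs sum 12; hence (2,2) = 4.
The 4 cells of cage d must have sum 11, so (2,3) = 2.
The 4 cells of cage d must have sum 11, leaving (2,4) = 3.
Row 4 now contains 1, which forces (4,3) = 4.
Completed grid: 4 3 1 2 / 1 4 2 3 / 2 1 3 4 / 3 2 4 1.

4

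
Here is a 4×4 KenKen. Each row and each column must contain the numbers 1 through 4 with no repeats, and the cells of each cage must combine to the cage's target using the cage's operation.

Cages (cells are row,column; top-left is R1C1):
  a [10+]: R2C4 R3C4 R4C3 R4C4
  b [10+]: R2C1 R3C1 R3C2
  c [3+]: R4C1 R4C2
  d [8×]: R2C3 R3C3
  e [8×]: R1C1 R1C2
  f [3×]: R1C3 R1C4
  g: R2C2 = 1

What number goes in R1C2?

4

Cage g is a single given cell, leaving R2C2 = 1.
Column 2 now contains 1, leaving R4C2 = 2.
Cage e needs two cells with product 8, leaving R1C1 = 2.
Column 2 already has 2, leaving R1C2 = 4.
2 is placed in column 1, leaving R3C1 = 4.
4 is placed in column 2; hence R3C2 = 3.
4 is placed in row 3, which forces R3C3 = 2.
2 is placed in row 3; hence R3C4 = 1.
Row 4 already has 2, so R4C1 = 1.
Cage f needs two cells with product 3, so R1C3 = 1.
1 is placed in column 4, leaving R1C4 = 3.
Column 1 already has 4, leaving R2C1 = 3.
Column 3 already has 2, which forces R2C3 = 4.
Cage a needs sum 10, so R2C4 = 2.
Column 3 already has 4, leaving R4C3 = 3.
Column 4 already has 3, leaving R4C4 = 4.
Filled in: 2 4 1 3 / 3 1 4 2 / 4 3 2 1 / 1 2 3 4.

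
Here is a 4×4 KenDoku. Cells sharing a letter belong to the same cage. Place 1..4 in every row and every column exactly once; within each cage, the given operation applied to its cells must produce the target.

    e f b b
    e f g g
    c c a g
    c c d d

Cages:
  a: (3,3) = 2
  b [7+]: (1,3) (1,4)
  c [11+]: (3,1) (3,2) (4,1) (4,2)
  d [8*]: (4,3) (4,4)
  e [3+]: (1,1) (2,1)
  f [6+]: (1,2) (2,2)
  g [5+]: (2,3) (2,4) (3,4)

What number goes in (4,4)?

Cage a is a single given cell, leaving (3,3) = 2.
2 is placed in row 3, leaving (3,4) = 1.
Column 3 already has 2, which forces (4,3) = 4.
Row 4 already has 4, leaving (4,4) = 2.
Column 3 now contains 4, leaving (1,3) = 3.
Cage b's pair has sum 7, so (1,4) = 4.
Column 3 already has 2, so (2,3) = 1.
Column 4 already has 1; hence (2,4) = 3.
Cage e's pair has sum 3, leaving (1,1) = 1.
Row 1 already has 4, so (1,2) = 2.
Row 2 now contains 1, so (2,1) = 2.
Cage f's pair has sum 6; hence (2,2) = 4.
4 is placed in column 2, so (3,2) = 3.
1 is placed in column 1; hence (4,1) = 3.
Column 2 already has 3; hence (4,2) = 1.
3 is placed in row 3, leaving (3,1) = 4.
Completed grid: 1 2 3 4 / 2 4 1 3 / 4 3 2 1 / 3 1 4 2.

2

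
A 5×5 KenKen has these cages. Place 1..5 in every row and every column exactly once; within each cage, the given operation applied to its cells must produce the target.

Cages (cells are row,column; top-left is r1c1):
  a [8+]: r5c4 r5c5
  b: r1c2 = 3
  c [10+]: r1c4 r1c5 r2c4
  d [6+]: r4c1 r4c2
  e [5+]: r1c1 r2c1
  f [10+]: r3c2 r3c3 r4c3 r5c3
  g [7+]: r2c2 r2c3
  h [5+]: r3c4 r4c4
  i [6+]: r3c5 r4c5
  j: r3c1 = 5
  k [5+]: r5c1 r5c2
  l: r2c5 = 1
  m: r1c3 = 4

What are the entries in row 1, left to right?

2 3 4 1 5

Cage b is a single given cell, leaving r1c2 = 3.
Cage m is a single given cell; hence r1c3 = 4.
Cage l is a single given cell, leaving r2c5 = 1.
Cage j is given; hence r3c1 = 5.
In column 5, 3 can only go at r5c5, so r5c5 = 3.
Row 5 now contains 3, leaving r5c4 = 5.
The 3 cells of cage c must have sum 10, leaving r1c5 = 5.
Row 5 needs a 2, and only r5c3 is open for it.
The only place for 2 in row 2 is r2c2.
The two cells of cage g must have sum 7, which forces r2c3 = 5.
Column 2 now contains 2; hence r3c2 = 4.
Row 3 already has 4, which forces r3c5 = 2.
4 is placed in column 2, leaving r4c2 = 5.
Column 5 already has 2; hence r4c5 = 4.
4 is placed in column 2, so r5c2 = 1.
The two cells of cage h must have sum 5, leaving r3c4 = 3.
Cage d's pair has sum 6, so r4c1 = 1.
1 is placed in row 4; hence r4c3 = 3.
Cage h's pair has sum 5; hence r4c4 = 2.
Row 5 now contains 1, leaving r5c1 = 4.
Column 1 already has 1; hence r1c1 = 2.
2 is placed in column 4, which forces r1c4 = 1.
4 is placed in column 1, which forces r2c1 = 3.
Column 4 now contains 3, leaving r2c4 = 4.
3 is placed in row 3, so r3c3 = 1.
The full grid is 2 3 4 1 5 / 3 2 5 4 1 / 5 4 1 3 2 / 1 5 3 2 4 / 4 1 2 5 3.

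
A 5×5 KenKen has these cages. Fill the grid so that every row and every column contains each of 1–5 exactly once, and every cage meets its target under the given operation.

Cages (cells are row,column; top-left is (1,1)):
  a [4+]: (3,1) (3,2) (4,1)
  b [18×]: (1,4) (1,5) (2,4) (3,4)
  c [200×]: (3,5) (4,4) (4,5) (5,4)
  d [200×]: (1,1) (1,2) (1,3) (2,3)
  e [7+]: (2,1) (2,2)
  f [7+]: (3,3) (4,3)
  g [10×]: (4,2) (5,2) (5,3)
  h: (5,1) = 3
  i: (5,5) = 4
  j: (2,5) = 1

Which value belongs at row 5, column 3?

Cage b needs product 18, which forces (1,5) = 3.
Cage d needs product 200, which forces (2,3) = 5.
Cage j is a single given cell, so (2,5) = 1.
Cage a needs sum 4, leaving (3,1) = 2.
Cage a needs sum 4, leaving (3,2) = 1.
Row 3 now contains 1, leaving (3,4) = 3.
The 3 cells of cage a must have sum 4, which forces (4,1) = 1.
Cage h is given; hence (5,1) = 3.
Cage i is given; hence (5,5) = 4.
Cage b has product 18, so (1,4) = 1.
Column 1 already has 3, so (2,1) = 4.
The two cells of cage e must have sum 7, leaving (2,2) = 3.
Column 4 already has 3, so (2,4) = 2.
Row 3 now contains 3, which forces (3,3) = 4.
Column 5 already has 4, which forces (3,5) = 5.
Cage f's pair has sum 7, so (4,3) = 3.
Cage c has product 200, which forces (4,4) = 4.
Cage c needs product 200, which forces (4,5) = 2.
Cage g needs product 10, so (5,3) = 1.
Cage c has product 200, which forces (5,4) = 5.
Column 1 already has 4; hence (1,1) = 5.
Cage d needs product 200, which forces (1,2) = 4.
Column 3 already has 4, so (1,3) = 2.
Row 4 already has 2; hence (4,2) = 5.
5 is placed in row 5, which forces (5,2) = 2.
Completed grid: 5 4 2 1 3 / 4 3 5 2 1 / 2 1 4 3 5 / 1 5 3 4 2 / 3 2 1 5 4.

1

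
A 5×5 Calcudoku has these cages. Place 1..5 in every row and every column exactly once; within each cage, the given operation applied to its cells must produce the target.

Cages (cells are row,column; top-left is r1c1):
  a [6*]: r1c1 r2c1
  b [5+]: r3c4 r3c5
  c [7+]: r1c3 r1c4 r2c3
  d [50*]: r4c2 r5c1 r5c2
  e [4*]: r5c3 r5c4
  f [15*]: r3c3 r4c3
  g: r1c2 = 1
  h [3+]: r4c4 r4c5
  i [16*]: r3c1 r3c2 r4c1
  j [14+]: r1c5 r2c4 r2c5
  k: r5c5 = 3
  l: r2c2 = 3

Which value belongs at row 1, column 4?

4

Cage g is a single given cell, so r1c2 = 1.
Cage j has sum 14, leaving r1c5 = 5.
L is a freebie; hence r2c2 = 3.
The 3 cells of cage j must have sum 14, which forces r2c4 = 5.
Cage j has sum 14, which forces r2c5 = 4.
The 3 cells of cage d must have product 50, which forces r4c2 = 5.
Row 4 now contains 5, leaving r4c3 = 3.
Cage d needs product 50; hence r5c1 = 5.
Cage d needs product 50, which forces r5c2 = 2.
Cage k is given, which forces r5c5 = 3.
Cage a's pair has product 6; hence r1c1 = 3.
Row 2 now contains 3; hence r2c1 = 2.
The 3 cells of cage c must have sum 7, which forces r2c3 = 1.
The 3 cells of cage i must have product 16; hence r3c1 = 1.
2 is placed in column 2, which forces r3c2 = 4.
Column 3 already has 3, so r3c3 = 5.
Row 3 now contains 4, leaving r3c4 = 3.
Row 3 now contains 1, which forces r3c5 = 2.
Cage i has product 16, so r4c1 = 4.
Column 5 already has 2; hence r4c5 = 1.
Column 3 already has 1, leaving r5c3 = 4.
Row 5 now contains 4, which forces r5c4 = 1.
4 is placed in column 3, leaving r1c3 = 2.
Cage c needs sum 7, so r1c4 = 4.
Row 4 already has 1, leaving r4c4 = 2.
The full grid is 3 1 2 4 5 / 2 3 1 5 4 / 1 4 5 3 2 / 4 5 3 2 1 / 5 2 4 1 3.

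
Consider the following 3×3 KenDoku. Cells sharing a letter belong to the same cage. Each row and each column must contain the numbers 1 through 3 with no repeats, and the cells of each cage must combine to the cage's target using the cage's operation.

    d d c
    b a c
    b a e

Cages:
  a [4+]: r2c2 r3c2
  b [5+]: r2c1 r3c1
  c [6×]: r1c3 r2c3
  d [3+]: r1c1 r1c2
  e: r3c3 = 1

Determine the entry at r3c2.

E is a freebie, which forces r3c3 = 1.
Cage a needs two cells with sum 4, which forces r2c2 = 1.
Row 3 already has 1, leaving r3c2 = 3.
Cage d needs two cells with sum 3, so r1c1 = 1.
Column 2 already has 1, so r1c2 = 2.
Row 1 already has 2; hence r1c3 = 3.
Cage b's pair has sum 5; hence r2c1 = 3.
3 is placed in column 3, which forces r2c3 = 2.
3 is placed in row 3; hence r3c1 = 2.
The full grid is 1 2 3 / 3 1 2 / 2 3 1.

3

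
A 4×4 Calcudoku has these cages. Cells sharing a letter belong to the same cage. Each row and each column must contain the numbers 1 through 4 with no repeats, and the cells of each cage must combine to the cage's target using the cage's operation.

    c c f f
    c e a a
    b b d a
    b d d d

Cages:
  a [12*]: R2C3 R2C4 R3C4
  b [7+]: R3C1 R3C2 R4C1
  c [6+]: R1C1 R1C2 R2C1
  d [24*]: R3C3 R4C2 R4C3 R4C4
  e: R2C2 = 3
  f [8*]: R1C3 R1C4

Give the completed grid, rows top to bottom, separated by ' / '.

Cage e is a single given cell, which forces R2C2 = 3.
The 3 cells of cage a must have product 12; hence R3C4 = 3.
The 4 cells of cage d must have product 24, which forces R4C3 = 3.
In row 1, 1 can only go at R1C2, so R1C2 = 1.
In row 1, 3 can only go at R1C1, so R1C1 = 3.
The 3 cells of cage c must have sum 6, leaving R2C1 = 2.
Cage b needs sum 7, which forces R3C2 = 2.
Column 2 now contains 2; hence R4C2 = 4.
The 3 cells of cage b must have sum 7, which forces R3C1 = 4.
Cage d needs product 24; hence R3C3 = 1.
4 is placed in row 4, leaving R4C1 = 1.
Cage d has product 24, leaving R4C4 = 2.
Cage f's pair has product 8; hence R1C3 = 2.
Column 4 already has 2, which forces R1C4 = 4.
Column 3 already has 1, which forces R2C3 = 4.
Cage a has product 12; hence R2C4 = 1.

3 1 2 4 / 2 3 4 1 / 4 2 1 3 / 1 4 3 2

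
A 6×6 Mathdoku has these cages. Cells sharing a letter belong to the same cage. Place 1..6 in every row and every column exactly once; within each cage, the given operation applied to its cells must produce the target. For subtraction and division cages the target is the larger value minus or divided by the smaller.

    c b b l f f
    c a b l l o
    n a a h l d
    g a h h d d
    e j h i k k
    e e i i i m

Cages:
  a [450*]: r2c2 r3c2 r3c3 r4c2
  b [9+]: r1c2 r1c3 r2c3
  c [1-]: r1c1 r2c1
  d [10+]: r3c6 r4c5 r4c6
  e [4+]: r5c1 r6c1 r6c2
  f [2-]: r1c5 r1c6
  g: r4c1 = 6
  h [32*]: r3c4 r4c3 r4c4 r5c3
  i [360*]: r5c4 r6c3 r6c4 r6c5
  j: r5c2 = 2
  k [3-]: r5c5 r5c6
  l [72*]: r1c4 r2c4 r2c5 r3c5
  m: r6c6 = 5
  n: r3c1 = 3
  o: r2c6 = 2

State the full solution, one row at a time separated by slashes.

5 4 2 6 1 3 / 4 5 3 1 6 2 / 3 6 5 4 2 1 / 6 3 1 2 5 4 / 1 2 4 5 3 6 / 2 1 6 3 4 5

O is a freebie, leaving r2c6 = 2.
Cage n is a single given cell, leaving r3c1 = 3.
3 is placed in row 3, leaving r3c2 = 6.
Cage a has product 450, which forces r3c3 = 5.
Cage g is a single given cell; hence r4c1 = 6.
Cage e needs sum 4, so r5c1 = 1.
Cage j is given; hence r5c2 = 2.
Row 5 already has 2; hence r5c3 = 4.
The 3 cells of cage e must have sum 4, which forces r6c1 = 2.
Cage e has sum 4, leaving r6c2 = 1.
Cage m is given; hence r6c6 = 5.
Cage d has sum 10, leaving r4c5 = 5.
Cage i has product 360, which forces r5c4 = 5.
The 4 cells of cage a must have product 450, which forces r2c2 = 5.
Row 4 now contains 5, which forces r4c2 = 3.
The two cells of cage c must have difference 1; hence r1c1 = 5.
Column 2 now contains 5; hence r1c2 = 4.
Cage b has sum 9, leaving r1c3 = 2.
Row 2 already has 5, which forces r2c1 = 4.
Cage b has sum 9, so r2c3 = 3.
Column 3 already has 2, so r4c3 = 1.
Row 4 already has 1, leaving r4c6 = 4.
Column 3 already has 3, which forces r6c3 = 6.
Cage h has product 32, which forces r3c4 = 4.
Row 3 now contains 4, which forces r3c5 = 2.
Column 6 now contains 4, which forces r3c6 = 1.
Row 4 already has 4, which forces r4c4 = 2.
Column 4 already has 4; hence r6c4 = 3.
Row 6 now contains 3, which forces r6c5 = 4.
Column 4 already has 3; hence r1c4 = 6.
Cage f's pair has difference 2, so r1c5 = 1.
1 is placed in column 6, which forces r1c6 = 3.
Cage l has product 72, so r2c4 = 1.
The 4 cells of cage l must have product 72, leaving r2c5 = 6.
6 is placed in column 5, leaving r5c5 = 3.
Column 6 already has 3; hence r5c6 = 6.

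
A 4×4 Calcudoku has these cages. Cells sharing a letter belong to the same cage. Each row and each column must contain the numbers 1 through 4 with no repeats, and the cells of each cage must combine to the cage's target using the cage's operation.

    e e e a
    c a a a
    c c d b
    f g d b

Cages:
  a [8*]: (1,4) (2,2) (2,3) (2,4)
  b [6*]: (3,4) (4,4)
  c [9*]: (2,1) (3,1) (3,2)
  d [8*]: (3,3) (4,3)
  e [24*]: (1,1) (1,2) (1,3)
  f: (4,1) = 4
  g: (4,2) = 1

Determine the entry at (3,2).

3

The 4 cells of cage a must have product 8, so (1,4) = 1.
Cage c needs product 9, leaving (2,1) = 3.
Cage c needs product 9, which forces (3,1) = 1.
The 3 cells of cage c must have product 9, so (3,2) = 3.
Row 3 already has 3, so (3,4) = 2.
Cage f is given, which forces (4,1) = 4.
Cage g is given, which forces (4,2) = 1.
Row 4 already has 4, which forces (4,3) = 2.
2 is placed in column 4, so (4,4) = 3.
4 is placed in column 1, leaving (1,1) = 2.
Cage e needs product 24, which forces (1,2) = 4.
Cage e has product 24, which forces (1,3) = 3.
Cage a needs product 8; hence (2,2) = 2.
Cage a has product 8, which forces (2,3) = 1.
2 is placed in column 4; hence (2,4) = 4.
Row 3 already has 2; hence (3,3) = 4.
The full grid is 2 4 3 1 / 3 2 1 4 / 1 3 4 2 / 4 1 2 3.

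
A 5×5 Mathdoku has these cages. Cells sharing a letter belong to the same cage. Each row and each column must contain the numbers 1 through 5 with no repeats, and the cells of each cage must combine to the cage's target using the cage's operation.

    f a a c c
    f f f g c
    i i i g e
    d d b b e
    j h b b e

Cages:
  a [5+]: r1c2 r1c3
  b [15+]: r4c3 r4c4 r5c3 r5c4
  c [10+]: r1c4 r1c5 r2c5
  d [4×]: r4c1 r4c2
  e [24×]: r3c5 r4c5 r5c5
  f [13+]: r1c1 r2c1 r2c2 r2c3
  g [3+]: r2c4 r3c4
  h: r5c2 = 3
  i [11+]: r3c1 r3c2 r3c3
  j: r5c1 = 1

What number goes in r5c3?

2

Cage j is given, which forces r5c1 = 1.
H is a freebie, leaving r5c2 = 3.
Column 1 already has 1, leaving r4c1 = 4.
Cage d's pair has product 4; hence r4c2 = 1.
In row 3, 1 can only go at r3c4, so r3c4 = 1.
Column 4 already has 1, which forces r2c4 = 2.
Column 4 now contains 2, leaving r5c4 = 5.
The 4 cells of cage f must have sum 13; hence r2c2 = 4.
Cage f has sum 13, which forces r2c3 = 1.
Cage b needs sum 15, leaving r4c3 = 5.
Column 4 already has 5, so r4c4 = 3.
3 is placed in row 4, so r4c5 = 2.
Row 5 already has 5, which forces r5c3 = 2.
Column 5 already has 2, so r5c5 = 4.
Column 2 already has 4; hence r1c2 = 2.
Column 3 now contains 1, leaving r1c3 = 3.
Column 4 already has 3, so r1c4 = 4.
Cage c has sum 10, which forces r1c5 = 1.
The 3 cells of cage c must have sum 10, which forces r2c5 = 5.
Column 2 already has 2, leaving r3c2 = 5.
2 is placed in column 3; hence r3c3 = 4.
Column 5 now contains 4, leaving r3c5 = 3.
Row 1 already has 3, which forces r1c1 = 5.
Row 2 now contains 5; hence r2c1 = 3.
Row 3 now contains 5, leaving r3c1 = 2.
Completed grid: 5 2 3 4 1 / 3 4 1 2 5 / 2 5 4 1 3 / 4 1 5 3 2 / 1 3 2 5 4.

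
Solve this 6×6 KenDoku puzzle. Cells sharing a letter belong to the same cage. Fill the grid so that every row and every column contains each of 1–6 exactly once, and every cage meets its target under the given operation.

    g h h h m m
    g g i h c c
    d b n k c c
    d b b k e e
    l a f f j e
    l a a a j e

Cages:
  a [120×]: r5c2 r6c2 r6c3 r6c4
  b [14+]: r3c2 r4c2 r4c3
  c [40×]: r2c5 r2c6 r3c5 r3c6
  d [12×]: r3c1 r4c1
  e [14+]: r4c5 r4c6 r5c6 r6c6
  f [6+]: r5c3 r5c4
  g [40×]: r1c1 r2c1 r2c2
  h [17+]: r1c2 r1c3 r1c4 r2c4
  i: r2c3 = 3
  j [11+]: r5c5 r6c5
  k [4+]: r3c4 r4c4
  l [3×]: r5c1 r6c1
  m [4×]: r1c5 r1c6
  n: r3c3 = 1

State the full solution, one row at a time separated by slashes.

Cage i is a single given cell, leaving r2c3 = 3.
Cage n is given, so r3c3 = 1.
Row 3 already has 1; hence r3c4 = 3.
Column 4 now contains 3, which forces r4c4 = 1.
The only place for 3 in row 1 is r1c2.
The only place for 6 in row 2 is r2c4.
Cage h needs sum 17, which forces r1c3 = 6.
Cage h needs sum 17, so r1c4 = 2.
2 is placed in column 4, which forces r5c4 = 4.
4 is placed in column 4, which forces r6c4 = 5.
Row 6 already has 5, which forces r6c5 = 6.
The 4 cells of cage a must have product 120; hence r5c2 = 6.
4 is placed in row 5; hence r5c3 = 2.
Column 5 already has 6, so r5c5 = 5.
Cage a has product 120, which forces r6c2 = 1.
The 4 cells of cage a must have product 120; hence r6c3 = 4.
Cage b has sum 14; hence r3c2 = 5.
Column 2 now contains 6, leaving r4c2 = 4.
Column 3 already has 4; hence r4c3 = 5.
Row 4 already has 4, leaving r4c5 = 3.
5 is placed in row 4; hence r4c6 = 6.
Cage l's pair has product 3, leaving r5c1 = 1.
Row 5 now contains 1, which forces r5c6 = 3.
Row 6 already has 1, leaving r6c1 = 3.
3 is placed in column 6, leaving r6c6 = 2.
Column 2 already has 4, so r2c2 = 2.
The 4 cells of cage c must have product 40, so r2c5 = 1.
Cage c has product 40, leaving r2c6 = 5.
Cage d's pair has product 12, so r3c1 = 6.
Cage c has product 40, so r3c5 = 2.
2 is placed in column 6, which forces r3c6 = 4.
6 is placed in row 4, leaving r4c1 = 2.
Cage g has product 40, leaving r1c1 = 5.
1 is placed in column 5, so r1c5 = 4.
Column 6 now contains 4, so r1c6 = 1.
Row 2 now contains 5; hence r2c1 = 4.

5 3 6 2 4 1 / 4 2 3 6 1 5 / 6 5 1 3 2 4 / 2 4 5 1 3 6 / 1 6 2 4 5 3 / 3 1 4 5 6 2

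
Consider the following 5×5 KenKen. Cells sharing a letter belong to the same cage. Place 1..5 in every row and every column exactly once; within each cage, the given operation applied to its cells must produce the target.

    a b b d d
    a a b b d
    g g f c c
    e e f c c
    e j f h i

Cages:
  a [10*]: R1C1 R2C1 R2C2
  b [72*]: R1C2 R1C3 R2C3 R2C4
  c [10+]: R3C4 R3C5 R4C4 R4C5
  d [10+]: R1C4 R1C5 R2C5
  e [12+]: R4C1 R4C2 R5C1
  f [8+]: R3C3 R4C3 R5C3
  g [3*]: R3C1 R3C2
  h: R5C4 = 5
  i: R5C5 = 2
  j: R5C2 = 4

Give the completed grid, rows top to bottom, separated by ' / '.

5 2 3 4 1 / 2 1 4 3 5 / 1 3 5 2 4 / 4 5 2 1 3 / 3 4 1 5 2

Cage j is given, which forces R5C2 = 4.
H is a freebie; hence R5C4 = 5.
I is a freebie, leaving R5C5 = 2.
The 3 cells of cage e must have sum 12, so R4C1 = 4.
Cage e needs sum 12, so R4C2 = 5.
Row 5 already has 5, leaving R5C1 = 3.
3 is placed in row 5; hence R5C3 = 1.
Column 1 now contains 3, so R3C1 = 1.
Cage g needs two cells with product 3; hence R3C2 = 3.
Column 2 now contains 3, which forces R1C2 = 2.
Cage b has product 72, leaving R1C3 = 3.
The 3 cells of cage a must have product 10, so R2C2 = 1.
The 4 cells of cage b must have product 72, so R2C3 = 4.
The 4 cells of cage b must have product 72, leaving R2C4 = 3.
3 is placed in row 2, so R2C5 = 5.
Column 3 already has 4; hence R3C3 = 5.
The 4 cells of cage c must have sum 10, which forces R3C4 = 2.
Cage c has sum 10; hence R3C5 = 4.
Column 3 already has 3, which forces R4C3 = 2.
3 is placed in column 4, leaving R4C4 = 1.
Row 4 now contains 1, leaving R4C5 = 3.
Row 1 already has 2, leaving R1C1 = 5.
Column 4 now contains 1, so R1C4 = 4.
Column 5 now contains 4, so R1C5 = 1.
5 is placed in row 2, leaving R2C1 = 2.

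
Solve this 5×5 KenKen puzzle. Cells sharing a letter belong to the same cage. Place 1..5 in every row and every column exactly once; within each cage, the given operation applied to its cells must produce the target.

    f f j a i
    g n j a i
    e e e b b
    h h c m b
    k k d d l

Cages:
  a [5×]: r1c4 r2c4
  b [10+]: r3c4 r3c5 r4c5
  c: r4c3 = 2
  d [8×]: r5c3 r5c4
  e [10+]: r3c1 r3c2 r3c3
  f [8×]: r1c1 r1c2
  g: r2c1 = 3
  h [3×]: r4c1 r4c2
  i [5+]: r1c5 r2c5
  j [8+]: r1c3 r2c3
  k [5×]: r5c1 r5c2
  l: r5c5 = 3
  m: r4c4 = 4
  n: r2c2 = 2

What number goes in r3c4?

Cage g is given, which forces r2c1 = 3.
N is a freebie, which forces r2c2 = 2.
Row 2 now contains 3, so r2c3 = 5.
5 is placed in row 2, leaving r2c4 = 1.
Row 2 already has 1, which forces r2c5 = 4.
3 is placed in column 1; hence r4c1 = 1.
Row 4 now contains 1; hence r4c2 = 3.
Cage c is a single given cell, leaving r4c3 = 2.
Cage m is given; hence r4c4 = 4.
Row 4 now contains 2, which forces r4c5 = 5.
Column 1 already has 1, so r5c1 = 5.
Row 5 already has 5; hence r5c2 = 1.
Column 3 now contains 2, which forces r5c3 = 4.
Column 4 now contains 4, so r5c4 = 2.
L is a freebie; hence r5c5 = 3.
Cage f needs two cells with product 8, so r1c1 = 2.
Column 2 now contains 2, leaving r1c2 = 4.
5 is placed in column 3, which forces r1c3 = 3.
Column 4 now contains 1, so r1c4 = 5.
Cage i needs two cells with sum 5, which forces r1c5 = 1.
2 is placed in column 1, which forces r3c1 = 4.
Cage e has sum 10, which forces r3c2 = 5.
Column 3 now contains 3, so r3c3 = 1.
Cage b needs sum 10; hence r3c4 = 3.
Cage b has sum 10, which forces r3c5 = 2.
The full grid is 2 4 3 5 1 / 3 2 5 1 4 / 4 5 1 3 2 / 1 3 2 4 5 / 5 1 4 2 3.

3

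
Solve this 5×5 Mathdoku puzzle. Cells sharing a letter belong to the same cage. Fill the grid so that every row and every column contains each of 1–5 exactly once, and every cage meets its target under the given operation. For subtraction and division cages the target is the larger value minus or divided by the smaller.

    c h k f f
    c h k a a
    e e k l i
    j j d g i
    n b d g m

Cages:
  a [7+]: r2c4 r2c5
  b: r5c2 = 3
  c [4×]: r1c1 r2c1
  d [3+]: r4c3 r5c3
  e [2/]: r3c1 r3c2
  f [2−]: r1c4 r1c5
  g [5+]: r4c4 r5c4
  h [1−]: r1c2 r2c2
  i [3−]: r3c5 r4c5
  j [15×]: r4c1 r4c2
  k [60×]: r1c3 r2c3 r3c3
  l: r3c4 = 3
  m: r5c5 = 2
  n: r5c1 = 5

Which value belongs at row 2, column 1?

Cage l is given; hence r3c4 = 3.
Cage n is a single given cell, so r5c1 = 5.
B is a freebie, so r5c2 = 3.
Cage m is given, which forces r5c5 = 2.
5 is placed in column 1, so r4c1 = 3.
Column 2 now contains 3, so r4c2 = 5.
Cage d's pair has sum 3, which forces r4c3 = 2.
Row 5 now contains 2, which forces r5c3 = 1.
Row 5 now contains 1, so r5c4 = 4.
Column 4 already has 4, which forces r2c4 = 2.
The two cells of cage a must have sum 7, leaving r2c5 = 5.
Column 4 already has 4, so r4c4 = 1.
1 is placed in row 4, which forces r4c5 = 4.
Cage h needs two cells with difference 1; hence r1c2 = 2.
Column 4 now contains 1, leaving r1c4 = 5.
Column 5 now contains 4; hence r1c5 = 3.
Row 2 already has 2, leaving r2c2 = 1.
Column 2 now contains 1, which forces r3c2 = 4.
4 is placed in row 3, leaving r3c3 = 5.
Column 5 now contains 4, which forces r3c5 = 1.
Cage c needs two cells with product 4, which forces r1c1 = 1.
Row 1 already has 3, which forces r1c3 = 4.
1 is placed in row 2, which forces r2c1 = 4.
The 3 cells of cage k must have product 60, which forces r2c3 = 3.
1 is placed in row 3, so r3c1 = 2.
Filled in: 1 2 4 5 3 / 4 1 3 2 5 / 2 4 5 3 1 / 3 5 2 1 4 / 5 3 1 4 2.

4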